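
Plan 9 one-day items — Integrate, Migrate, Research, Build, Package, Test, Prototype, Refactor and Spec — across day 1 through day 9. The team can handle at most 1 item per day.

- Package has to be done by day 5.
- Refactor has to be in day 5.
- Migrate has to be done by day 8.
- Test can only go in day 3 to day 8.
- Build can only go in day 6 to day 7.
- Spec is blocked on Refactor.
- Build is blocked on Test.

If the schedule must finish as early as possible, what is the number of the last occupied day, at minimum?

day 9

The precedence chain requires at least 2 distinct days.
With at most 1 per day and 9 work items, at least 9 days are needed.
Build can't be placed before day 6, so the schedule must run through at least day 6.
9 works (last occupied day: day 9): for example Refactor -> day 5, Migrate -> day 2, Package -> day 1, Integrate -> day 4, Build -> day 6, Spec -> day 7, Test -> day 3, Prototype -> day 9, Research -> day 8.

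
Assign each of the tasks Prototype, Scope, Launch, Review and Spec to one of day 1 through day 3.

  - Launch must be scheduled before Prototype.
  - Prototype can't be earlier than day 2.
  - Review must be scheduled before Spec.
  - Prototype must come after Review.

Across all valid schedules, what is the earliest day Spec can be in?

day 2

Precedence pushes Spec to at least day 2.
Spec at day 2 is achievable: Prototype=day 2; Review=day 1; Scope=day 1; Launch=day 1; Spec=day 2.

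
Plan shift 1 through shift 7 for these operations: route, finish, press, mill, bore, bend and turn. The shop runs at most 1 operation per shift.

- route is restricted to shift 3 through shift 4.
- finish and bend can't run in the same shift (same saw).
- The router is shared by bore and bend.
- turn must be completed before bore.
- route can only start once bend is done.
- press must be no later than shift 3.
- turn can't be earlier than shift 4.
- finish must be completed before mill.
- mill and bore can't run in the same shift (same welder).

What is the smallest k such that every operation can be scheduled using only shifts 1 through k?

The precedence chain requires at least 2 distinct shifts.
With at most 1 per shift and 7 operations, at least 7 shifts are needed.
Propagating the time windows through the other constraints, bore can't land before shift 5, so the schedule must run through at least shift 5.
7 works (last occupied shift: shift 7): for example finish -> shift 5; press -> shift 1; bend -> shift 2; route -> shift 3; bore -> shift 7; turn -> shift 4; mill -> shift 6.

7 shifts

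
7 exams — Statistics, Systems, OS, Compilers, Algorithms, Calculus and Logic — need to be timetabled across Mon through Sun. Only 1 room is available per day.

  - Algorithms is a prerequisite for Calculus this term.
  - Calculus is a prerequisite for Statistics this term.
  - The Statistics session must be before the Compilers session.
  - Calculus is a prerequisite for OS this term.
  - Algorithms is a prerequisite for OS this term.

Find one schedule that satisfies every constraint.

Algorithms -> Mon, Statistics -> Wed, Compilers -> Fri, Logic -> Sun, Systems -> Sat, Calculus -> Tue, OS -> Thu

Checking: Algorithms(Mon) before Calculus(Tue); Calculus(Tue) before OS(Thu); Calculus(Tue) before Statistics(Wed); Algorithms(Mon) before OS(Thu); Statistics(Wed) before Compilers(Fri); max 1 per day (cap 1).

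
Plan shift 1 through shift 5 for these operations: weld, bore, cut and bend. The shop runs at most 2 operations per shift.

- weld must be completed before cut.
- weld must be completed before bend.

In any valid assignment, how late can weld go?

Downstream work caps weld at shift 4.
weld at shift 4 is achievable: bend in shift 5; cut in shift 5; bore in shift 1; weld in shift 4.

shift 4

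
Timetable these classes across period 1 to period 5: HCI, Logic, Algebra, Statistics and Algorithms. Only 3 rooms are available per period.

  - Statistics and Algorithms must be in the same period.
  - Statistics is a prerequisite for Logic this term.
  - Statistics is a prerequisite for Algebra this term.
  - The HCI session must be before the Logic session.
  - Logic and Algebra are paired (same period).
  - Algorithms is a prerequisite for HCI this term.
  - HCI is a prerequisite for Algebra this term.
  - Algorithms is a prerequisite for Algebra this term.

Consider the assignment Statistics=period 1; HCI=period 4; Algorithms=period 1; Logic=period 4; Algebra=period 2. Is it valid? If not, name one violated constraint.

Algorithms is a prerequisite for Algebra this term — holds.
Statistics is a prerequisite for Logic this term — holds.
Logic and Algebra are paired (same period) — violated.
Statistics and Algorithms must be in the same period — holds.
HCI is a prerequisite for Algebra this term — violated.
Statistics is a prerequisite for Algebra this term — holds.
Only 3 rooms are available per period — holds.
Algorithms is a prerequisite for HCI this term — holds.
The HCI session must be before the Logic session — violated.

Invalid. HCI is a prerequisite for Algebra this term.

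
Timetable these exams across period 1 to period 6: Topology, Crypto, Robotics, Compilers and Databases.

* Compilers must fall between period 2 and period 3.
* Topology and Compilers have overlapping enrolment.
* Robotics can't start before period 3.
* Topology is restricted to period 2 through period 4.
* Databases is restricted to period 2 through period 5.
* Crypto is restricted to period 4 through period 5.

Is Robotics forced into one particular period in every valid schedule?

No

Robotics can be period 3 (e.g. Topology in period 3; Compilers in period 2; Crypto in period 4; Robotics in period 3; Databases in period 2) or period 4 (e.g. Topology -> period 3, Robotics -> period 4, Crypto -> period 4, Databases -> period 2, Compilers -> period 2).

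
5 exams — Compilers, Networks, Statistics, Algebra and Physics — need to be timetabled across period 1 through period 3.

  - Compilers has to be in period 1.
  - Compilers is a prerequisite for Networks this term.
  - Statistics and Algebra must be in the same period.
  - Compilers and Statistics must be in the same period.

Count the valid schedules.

6

Splitting on Networks: it can be period 2 (3), period 3 (3). Listing each branch's schedules as (Compilers, Statistics, Algebra, Physics) by period number:
Networks=period 2: (1,1,1,1) (1,1,1,2) (1,1,1,3) — 3.
Networks=period 3: (1,1,1,1) (1,1,1,2) (1,1,1,3) — 3.
Summing: 3 + 3 = 6.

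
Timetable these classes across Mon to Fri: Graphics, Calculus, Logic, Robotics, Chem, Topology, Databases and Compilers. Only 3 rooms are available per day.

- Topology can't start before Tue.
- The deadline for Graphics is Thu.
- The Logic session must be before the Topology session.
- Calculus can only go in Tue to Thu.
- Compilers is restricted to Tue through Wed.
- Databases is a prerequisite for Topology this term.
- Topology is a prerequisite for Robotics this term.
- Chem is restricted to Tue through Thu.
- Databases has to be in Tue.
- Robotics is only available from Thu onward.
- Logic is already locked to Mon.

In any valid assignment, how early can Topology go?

Wed

Topology is available from Tue; precedence pushes Topology to at least Wed; downstream work caps Topology at Thu.
Topology at Wed is achievable: Chem -> Wed, Graphics -> Mon, Databases -> Tue, Robotics -> Thu, Topology -> Wed, Logic -> Mon, Compilers -> Tue, Calculus -> Tue.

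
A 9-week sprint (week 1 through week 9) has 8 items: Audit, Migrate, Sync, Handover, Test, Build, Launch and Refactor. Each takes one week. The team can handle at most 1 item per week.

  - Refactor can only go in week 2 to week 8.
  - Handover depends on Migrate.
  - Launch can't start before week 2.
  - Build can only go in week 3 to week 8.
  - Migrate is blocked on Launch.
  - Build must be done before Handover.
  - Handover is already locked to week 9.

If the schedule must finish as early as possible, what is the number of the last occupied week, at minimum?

The precedence chain requires at least 3 distinct weeks.
With at most 1 per week and 8 tasks, at least 8 weeks are needed.
Handover can't be placed before week 9, so the schedule must run through at least week 9.
9 works (last occupied week: week 9): for example Test -> week 7; Sync -> week 6; Build -> week 3; Launch -> week 4; Migrate -> week 5; Audit -> week 1; Refactor -> week 2; Handover -> week 9.

week 9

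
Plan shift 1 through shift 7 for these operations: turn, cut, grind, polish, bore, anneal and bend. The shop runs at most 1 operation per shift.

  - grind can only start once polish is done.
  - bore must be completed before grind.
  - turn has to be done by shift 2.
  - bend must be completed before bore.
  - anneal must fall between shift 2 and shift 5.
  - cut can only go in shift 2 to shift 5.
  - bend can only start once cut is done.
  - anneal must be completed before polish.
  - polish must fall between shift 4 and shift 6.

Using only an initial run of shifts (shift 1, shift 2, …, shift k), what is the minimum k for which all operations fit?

7 shifts

The precedence chain requires at least 4 distinct shifts.
With at most 1 per shift and 7 operations, at least 7 shifts are needed.
Propagating the time windows through the other constraints, grind can't land before shift 5, so the schedule must run through at least shift 5.
7 works (last occupied shift: shift 7): for example anneal -> shift 3, polish -> shift 4, bend -> shift 5, cut -> shift 2, bore -> shift 6, grind -> shift 7, turn -> shift 1.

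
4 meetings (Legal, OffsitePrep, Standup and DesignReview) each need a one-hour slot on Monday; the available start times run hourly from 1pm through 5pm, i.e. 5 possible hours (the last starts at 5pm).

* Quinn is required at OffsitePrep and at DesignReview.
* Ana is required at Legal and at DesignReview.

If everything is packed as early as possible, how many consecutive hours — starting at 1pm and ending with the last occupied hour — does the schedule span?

2

Could 1 hour be enough, i.e. nothing placed later than 1pm? No: DesignReview can't share with OffsitePrep (1pm) → nothing is left.
So 1 hour is not enough.
2 works (last occupied hour: 2pm): for example DesignReview -> 2pm, OffsitePrep -> 1pm, Legal -> 1pm, Standup -> 1pm.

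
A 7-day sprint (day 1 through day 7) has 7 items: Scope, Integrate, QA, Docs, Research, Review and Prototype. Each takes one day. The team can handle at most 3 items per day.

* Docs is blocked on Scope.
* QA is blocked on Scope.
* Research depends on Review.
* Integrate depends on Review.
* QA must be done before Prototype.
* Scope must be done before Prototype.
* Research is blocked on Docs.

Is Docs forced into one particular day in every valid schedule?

Docs can be day 2 (e.g. Integrate in day 2, Docs in day 2, Review in day 1, QA in day 2, Research in day 3, Scope in day 1, Prototype in day 3) or day 3 (e.g. Scope=day 1; QA=day 2; Review=day 1; Docs=day 3; Integrate=day 2; Research=day 4; Prototype=day 3).

No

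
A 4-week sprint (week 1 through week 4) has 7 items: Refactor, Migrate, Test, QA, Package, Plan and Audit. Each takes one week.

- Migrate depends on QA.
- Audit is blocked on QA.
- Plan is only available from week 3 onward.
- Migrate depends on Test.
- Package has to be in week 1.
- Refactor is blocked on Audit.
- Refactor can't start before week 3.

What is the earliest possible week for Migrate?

week 2

Precedence pushes Migrate to at least week 2.
Migrate at week 2 is achievable: Test -> week 1, Audit -> week 2, Plan -> week 3, QA -> week 1, Migrate -> week 2, Package -> week 1, Refactor -> week 3.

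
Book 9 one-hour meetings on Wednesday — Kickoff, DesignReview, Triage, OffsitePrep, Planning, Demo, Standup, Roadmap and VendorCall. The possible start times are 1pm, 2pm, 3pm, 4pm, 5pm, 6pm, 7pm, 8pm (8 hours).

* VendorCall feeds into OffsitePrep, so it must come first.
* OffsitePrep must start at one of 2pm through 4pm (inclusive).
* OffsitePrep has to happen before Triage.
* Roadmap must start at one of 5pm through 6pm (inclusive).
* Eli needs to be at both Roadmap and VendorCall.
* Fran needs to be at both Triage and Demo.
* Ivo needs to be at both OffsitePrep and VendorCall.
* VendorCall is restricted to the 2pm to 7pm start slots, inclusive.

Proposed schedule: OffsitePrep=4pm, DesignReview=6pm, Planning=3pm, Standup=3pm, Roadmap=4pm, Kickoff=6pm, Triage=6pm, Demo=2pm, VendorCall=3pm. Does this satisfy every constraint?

Invalid. Roadmap must start at one of 5pm through 6pm (inclusive).

Ivo needs to be at both OffsitePrep and VendorCall — holds.
OffsitePrep has to happen before Triage — holds.
VendorCall is restricted to the 2pm to 7pm start slots, inclusive — holds.
OffsitePrep must start at one of 2pm through 4pm (inclusive) — holds.
VendorCall feeds into OffsitePrep, so it must come first — holds.
Fran needs to be at both Triage and Demo — holds.
Eli needs to be at both Roadmap and VendorCall — holds.
Roadmap must start at one of 5pm through 6pm (inclusive) — violated.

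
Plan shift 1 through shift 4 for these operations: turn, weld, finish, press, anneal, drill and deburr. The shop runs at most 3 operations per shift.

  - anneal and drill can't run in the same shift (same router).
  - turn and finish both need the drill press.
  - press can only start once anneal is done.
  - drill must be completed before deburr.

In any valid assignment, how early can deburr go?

shift 2

Precedence pushes deburr to at least shift 2.
deburr at shift 2 is achievable: deburr in shift 2; weld in shift 1; turn in shift 1; drill in shift 1; anneal in shift 2; press in shift 3; finish in shift 2.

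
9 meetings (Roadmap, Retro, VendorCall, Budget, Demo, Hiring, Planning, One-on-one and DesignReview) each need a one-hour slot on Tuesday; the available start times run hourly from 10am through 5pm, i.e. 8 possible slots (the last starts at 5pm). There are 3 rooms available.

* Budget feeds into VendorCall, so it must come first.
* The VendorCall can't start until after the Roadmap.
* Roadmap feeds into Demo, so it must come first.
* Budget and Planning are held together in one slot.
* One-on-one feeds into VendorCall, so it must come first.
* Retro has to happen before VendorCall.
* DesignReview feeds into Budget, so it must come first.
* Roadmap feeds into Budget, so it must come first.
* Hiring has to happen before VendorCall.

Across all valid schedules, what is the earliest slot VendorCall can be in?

Precedence pushes VendorCall to at least 12pm.
VendorCall at 1pm is achievable: Planning in 11am, DesignReview in 10am, VendorCall in 1pm, Roadmap in 10am, One-on-one in 12pm, Demo in 11am, Retro in 10am, Hiring in 12pm, Budget in 11am.
Nothing earlier works — the capacity limit rule out every slot before 1pm.

1pm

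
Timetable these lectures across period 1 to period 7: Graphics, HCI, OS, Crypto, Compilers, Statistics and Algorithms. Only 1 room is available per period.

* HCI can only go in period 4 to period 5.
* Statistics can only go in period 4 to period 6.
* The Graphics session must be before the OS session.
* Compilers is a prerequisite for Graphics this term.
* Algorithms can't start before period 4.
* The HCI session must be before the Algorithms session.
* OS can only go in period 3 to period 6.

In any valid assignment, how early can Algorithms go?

period 5

Algorithms is available from period 4; precedence pushes Algorithms to at least period 5.
Algorithms at period 5 is achievable: Statistics in period 6, Graphics in period 2, OS in period 3, Crypto in period 7, HCI in period 4, Algorithms in period 5, Compilers in period 1.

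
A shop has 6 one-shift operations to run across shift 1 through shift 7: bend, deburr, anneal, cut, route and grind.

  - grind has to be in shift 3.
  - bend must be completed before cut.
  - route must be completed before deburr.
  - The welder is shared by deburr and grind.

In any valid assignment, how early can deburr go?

Precedence pushes deburr to at least shift 2.
deburr at shift 2 is achievable: cut=shift 2; deburr=shift 2; grind=shift 3; route=shift 1; bend=shift 1; anneal=shift 1.

shift 2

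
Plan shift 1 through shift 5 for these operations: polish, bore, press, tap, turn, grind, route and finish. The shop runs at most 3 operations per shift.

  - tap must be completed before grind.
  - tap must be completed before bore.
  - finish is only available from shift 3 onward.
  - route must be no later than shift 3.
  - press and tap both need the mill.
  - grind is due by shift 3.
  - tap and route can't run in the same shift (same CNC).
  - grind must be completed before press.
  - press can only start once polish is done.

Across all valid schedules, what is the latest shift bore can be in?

Precedence pushes bore to at least shift 2.
bore at shift 5 is achievable: bore -> shift 5; tap -> shift 1; grind -> shift 2; polish -> shift 1; press -> shift 3; turn -> shift 1; route -> shift 2; finish -> shift 3.

shift 5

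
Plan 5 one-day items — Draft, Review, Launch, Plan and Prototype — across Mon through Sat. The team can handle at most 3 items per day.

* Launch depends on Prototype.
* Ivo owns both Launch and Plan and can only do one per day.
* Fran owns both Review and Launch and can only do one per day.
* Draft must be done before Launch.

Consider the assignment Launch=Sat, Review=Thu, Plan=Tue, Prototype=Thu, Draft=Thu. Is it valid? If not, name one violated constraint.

Ivo owns both Launch and Plan and can only do one per day — holds.
The team can handle at most 3 items per day — holds.
Launch depends on Prototype — holds.
Draft must be done before Launch — holds.
Fran owns both Review and Launch and can only do one per day — holds.

Yes, all constraints hold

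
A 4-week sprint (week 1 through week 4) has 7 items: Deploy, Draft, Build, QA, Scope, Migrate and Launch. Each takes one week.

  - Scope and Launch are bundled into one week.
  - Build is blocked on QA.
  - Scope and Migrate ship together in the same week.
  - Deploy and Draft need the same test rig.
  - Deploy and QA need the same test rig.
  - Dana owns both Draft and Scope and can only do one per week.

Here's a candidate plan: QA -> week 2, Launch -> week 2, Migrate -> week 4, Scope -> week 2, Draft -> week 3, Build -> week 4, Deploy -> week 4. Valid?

Scope and Migrate ship together in the same week — violated.
Deploy and QA need the same test rig — holds.
Dana owns both Draft and Scope and can only do one per week — holds.
Scope and Launch are bundled into one week — holds.
Build is blocked on QA — holds.
Deploy and Draft need the same test rig — holds.

Invalid. Scope and Migrate ship together in the same week.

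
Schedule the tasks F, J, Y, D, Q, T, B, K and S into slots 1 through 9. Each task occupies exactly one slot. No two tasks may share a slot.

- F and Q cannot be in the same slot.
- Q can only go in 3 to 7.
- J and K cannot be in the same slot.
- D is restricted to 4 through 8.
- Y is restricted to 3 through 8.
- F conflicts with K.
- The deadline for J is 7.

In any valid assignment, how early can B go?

1

B at 1 is achievable: Q in 3, S in 9, T in 7, J in 2, D in 4, F in 6, K in 8, B in 1, Y in 5.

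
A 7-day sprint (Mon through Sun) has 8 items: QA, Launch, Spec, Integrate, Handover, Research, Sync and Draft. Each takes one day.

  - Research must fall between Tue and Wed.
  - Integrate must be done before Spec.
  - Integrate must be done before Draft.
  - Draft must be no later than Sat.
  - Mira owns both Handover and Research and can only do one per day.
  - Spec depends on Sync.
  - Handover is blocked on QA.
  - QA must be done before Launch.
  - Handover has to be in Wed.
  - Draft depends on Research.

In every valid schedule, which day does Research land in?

Research's window is Tue–Wed.
Handover is fixed at Wed, and Research can't share a day with Handover.
So Research must be Tue.

Tue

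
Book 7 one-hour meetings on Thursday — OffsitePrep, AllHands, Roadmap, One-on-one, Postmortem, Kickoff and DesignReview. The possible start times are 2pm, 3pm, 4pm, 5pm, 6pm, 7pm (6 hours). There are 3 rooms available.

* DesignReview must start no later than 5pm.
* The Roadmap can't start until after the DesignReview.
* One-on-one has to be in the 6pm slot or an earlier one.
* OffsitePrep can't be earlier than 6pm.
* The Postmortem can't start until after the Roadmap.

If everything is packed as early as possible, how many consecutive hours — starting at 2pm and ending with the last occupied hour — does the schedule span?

5

The precedence chain requires at least 3 distinct hours.
With at most 3 per hour and 7 meetings, at least 3 hours are needed.
OffsitePrep can't be placed before 6pm — that is hour 5 counting from 2pm — so the schedule must run through at least 5 hours.
5 works (last occupied hour: 6pm): for example One-on-one in 2pm, DesignReview in 2pm, Roadmap in 3pm, OffsitePrep in 6pm, AllHands in 2pm, Postmortem in 4pm, Kickoff in 3pm.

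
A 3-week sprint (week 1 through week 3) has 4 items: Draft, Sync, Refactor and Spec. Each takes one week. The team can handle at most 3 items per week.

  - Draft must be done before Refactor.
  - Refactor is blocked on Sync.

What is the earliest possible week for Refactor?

Precedence pushes Refactor to at least week 2.
Refactor at week 2 is achievable: Spec=week 1, Refactor=week 2, Draft=week 1, Sync=week 1.

week 2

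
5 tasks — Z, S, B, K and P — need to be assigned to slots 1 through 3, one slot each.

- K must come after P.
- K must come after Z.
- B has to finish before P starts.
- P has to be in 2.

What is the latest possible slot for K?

3

Precedence pushes K to at least 3.
K at 3 is achievable: Z=1, P=2, K=3, S=1, B=1.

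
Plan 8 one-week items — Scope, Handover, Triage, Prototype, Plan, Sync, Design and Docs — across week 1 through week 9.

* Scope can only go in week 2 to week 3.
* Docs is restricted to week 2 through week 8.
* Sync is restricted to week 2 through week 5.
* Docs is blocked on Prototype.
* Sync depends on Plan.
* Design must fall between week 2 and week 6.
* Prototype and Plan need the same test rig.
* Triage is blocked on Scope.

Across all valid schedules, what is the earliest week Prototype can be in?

Downstream work caps Prototype at week 7.
Prototype at week 1 is achievable: Triage=week 3, Prototype=week 1, Design=week 2, Scope=week 2, Docs=week 2, Handover=week 1, Sync=week 3, Plan=week 2.

week 1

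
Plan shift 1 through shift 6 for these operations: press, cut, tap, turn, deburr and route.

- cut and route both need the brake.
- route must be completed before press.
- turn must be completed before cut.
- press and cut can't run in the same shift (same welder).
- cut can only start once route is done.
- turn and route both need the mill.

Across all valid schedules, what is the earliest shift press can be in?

shift 2

Precedence pushes press to at least shift 2.
press at shift 2 is achievable: deburr -> shift 1, tap -> shift 1, turn -> shift 2, route -> shift 1, cut -> shift 3, press -> shift 2.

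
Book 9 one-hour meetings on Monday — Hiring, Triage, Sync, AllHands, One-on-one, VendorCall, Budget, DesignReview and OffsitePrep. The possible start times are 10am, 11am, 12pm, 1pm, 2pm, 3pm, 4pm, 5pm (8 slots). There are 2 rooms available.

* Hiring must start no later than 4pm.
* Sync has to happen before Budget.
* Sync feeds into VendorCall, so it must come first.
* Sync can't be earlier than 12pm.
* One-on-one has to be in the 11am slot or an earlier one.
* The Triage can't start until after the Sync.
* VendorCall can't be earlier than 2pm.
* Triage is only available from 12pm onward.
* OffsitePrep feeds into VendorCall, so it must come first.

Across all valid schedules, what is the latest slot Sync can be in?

Sync is available from 12pm; downstream work caps Sync at 4pm.
Sync at 3pm is achievable: Sync in 3pm, Budget in 5pm, Triage in 4pm, Hiring in 10am, VendorCall in 4pm, One-on-one in 10am, OffsitePrep in 11am, AllHands in 11am, DesignReview in 12pm.
Nothing later works — the capacity limit rule out every slot after 3pm.

3pm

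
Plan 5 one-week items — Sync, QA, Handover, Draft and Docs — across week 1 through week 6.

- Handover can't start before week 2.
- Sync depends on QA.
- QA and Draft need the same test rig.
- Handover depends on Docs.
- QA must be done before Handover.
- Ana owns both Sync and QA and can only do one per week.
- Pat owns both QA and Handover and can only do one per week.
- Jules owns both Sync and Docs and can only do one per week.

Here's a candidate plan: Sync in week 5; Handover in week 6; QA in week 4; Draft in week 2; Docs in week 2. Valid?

QA must be done before Handover — holds.
Jules owns both Sync and Docs and can only do one per week — holds.
Pat owns both QA and Handover and can only do one per week — holds.
Sync depends on QA — holds.
Handover depends on Docs — holds.
Ana owns both Sync and QA and can only do one per week — holds.
Handover can't start before week 2 — holds.
QA and Draft need the same test rig — holds.

Yes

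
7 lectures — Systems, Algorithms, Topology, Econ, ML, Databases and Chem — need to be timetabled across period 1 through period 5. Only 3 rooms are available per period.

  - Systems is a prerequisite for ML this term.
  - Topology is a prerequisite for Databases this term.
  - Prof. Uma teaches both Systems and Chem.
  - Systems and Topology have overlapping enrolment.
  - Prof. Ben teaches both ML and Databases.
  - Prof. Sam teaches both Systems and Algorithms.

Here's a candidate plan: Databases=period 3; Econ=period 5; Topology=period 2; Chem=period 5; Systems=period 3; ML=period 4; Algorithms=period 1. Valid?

Yes, all constraints hold

Prof. Sam teaches both Systems and Algorithms — holds.
Only 3 rooms are available per period — holds.
Systems is a prerequisite for ML this term — holds.
Prof. Ben teaches both ML and Databases — holds.
Prof. Uma teaches both Systems and Chem — holds.
Topology is a prerequisite for Databases this term — holds.
Systems and Topology have overlapping enrolment — holds.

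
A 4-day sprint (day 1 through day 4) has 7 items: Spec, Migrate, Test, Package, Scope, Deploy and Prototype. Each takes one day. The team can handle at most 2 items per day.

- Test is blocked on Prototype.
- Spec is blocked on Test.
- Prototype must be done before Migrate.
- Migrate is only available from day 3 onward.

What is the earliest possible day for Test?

day 2

Precedence pushes Test to at least day 2; downstream work caps Test at day 3.
Test at day 2 is achievable: Scope=day 2, Deploy=day 4, Package=day 1, Spec=day 3, Prototype=day 1, Test=day 2, Migrate=day 3.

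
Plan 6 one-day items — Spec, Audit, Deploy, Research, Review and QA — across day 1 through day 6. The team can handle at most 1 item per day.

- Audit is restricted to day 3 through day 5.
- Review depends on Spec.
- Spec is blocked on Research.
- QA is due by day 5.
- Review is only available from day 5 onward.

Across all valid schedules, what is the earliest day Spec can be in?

day 2

Precedence pushes Spec to at least day 2; downstream work caps Spec at day 5.
Spec at day 2 is achievable: Review=day 5; Spec=day 2; QA=day 4; Audit=day 3; Research=day 1; Deploy=day 6.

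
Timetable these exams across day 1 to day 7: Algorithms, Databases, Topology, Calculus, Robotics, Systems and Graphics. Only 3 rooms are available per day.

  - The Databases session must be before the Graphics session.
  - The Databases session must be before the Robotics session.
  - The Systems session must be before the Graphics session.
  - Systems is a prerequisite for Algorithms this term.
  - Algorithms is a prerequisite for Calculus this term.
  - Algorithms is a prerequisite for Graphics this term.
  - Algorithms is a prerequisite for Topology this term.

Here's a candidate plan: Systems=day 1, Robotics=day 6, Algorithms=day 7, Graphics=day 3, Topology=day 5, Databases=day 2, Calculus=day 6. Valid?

Algorithms is a prerequisite for Graphics this term — violated.
The Databases session must be before the Graphics session — holds.
Only 3 rooms are available per day — holds.
Systems is a prerequisite for Algorithms this term — holds.
The Systems session must be before the Graphics session — holds.
The Databases session must be before the Robotics session — holds.
Algorithms is a prerequisite for Calculus this term — violated.
Algorithms is a prerequisite for Topology this term — violated.

Invalid. Algorithms is a prerequisite for Graphics this term.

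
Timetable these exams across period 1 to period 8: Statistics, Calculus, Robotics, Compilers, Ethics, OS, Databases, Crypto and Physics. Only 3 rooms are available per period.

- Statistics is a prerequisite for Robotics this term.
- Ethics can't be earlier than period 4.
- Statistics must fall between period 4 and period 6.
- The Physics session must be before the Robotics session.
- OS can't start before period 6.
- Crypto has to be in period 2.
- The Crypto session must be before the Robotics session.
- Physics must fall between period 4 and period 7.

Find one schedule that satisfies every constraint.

OS -> period 6; Compilers -> period 1; Physics -> period 4; Statistics -> period 4; Calculus -> period 1; Robotics -> period 5; Crypto -> period 2; Ethics -> period 4; Databases -> period 1

Checking: Physics(period 4) before Robotics(period 5); Statistics(period 4) before Robotics(period 5); Crypto(period 2) before Robotics(period 5); Ethics=period 4 in [period 4,period 8]; Statistics=period 4 in [period 4,period 6]; OS=period 6 in [period 6,period 8]; Physics=period 4 in [period 4,period 7]; Crypto=period 2 in [period 2,period 2]; max 3 per period (cap 3).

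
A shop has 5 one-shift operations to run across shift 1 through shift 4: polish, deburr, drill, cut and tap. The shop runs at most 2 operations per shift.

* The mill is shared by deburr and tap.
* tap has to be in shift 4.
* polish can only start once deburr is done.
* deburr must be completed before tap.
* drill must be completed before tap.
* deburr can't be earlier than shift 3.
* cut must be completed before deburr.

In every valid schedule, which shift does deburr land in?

deburr's window is shift 3–shift 4.
tap is fixed at shift 4, and deburr can't share a shift with tap.
So deburr must be shift 3.

shift 3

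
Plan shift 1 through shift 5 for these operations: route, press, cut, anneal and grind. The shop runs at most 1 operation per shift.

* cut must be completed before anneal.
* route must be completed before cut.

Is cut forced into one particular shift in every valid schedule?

cut can be shift 2 (e.g. anneal -> shift 3; grind -> shift 5; press -> shift 4; route -> shift 1; cut -> shift 2) or shift 3 (e.g. press -> shift 2, anneal -> shift 4, grind -> shift 5, route -> shift 1, cut -> shift 3).

No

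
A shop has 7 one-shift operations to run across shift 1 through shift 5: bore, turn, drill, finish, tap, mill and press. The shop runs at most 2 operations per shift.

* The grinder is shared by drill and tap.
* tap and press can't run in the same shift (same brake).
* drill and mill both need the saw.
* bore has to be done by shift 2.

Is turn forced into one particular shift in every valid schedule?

No

turn can be shift 1 (e.g. bore -> shift 1, tap -> shift 3, finish -> shift 2, press -> shift 4, turn -> shift 1, drill -> shift 2, mill -> shift 3) or shift 2 (e.g. mill=shift 3, press=shift 4, turn=shift 2, bore=shift 1, drill=shift 1, finish=shift 2, tap=shift 3).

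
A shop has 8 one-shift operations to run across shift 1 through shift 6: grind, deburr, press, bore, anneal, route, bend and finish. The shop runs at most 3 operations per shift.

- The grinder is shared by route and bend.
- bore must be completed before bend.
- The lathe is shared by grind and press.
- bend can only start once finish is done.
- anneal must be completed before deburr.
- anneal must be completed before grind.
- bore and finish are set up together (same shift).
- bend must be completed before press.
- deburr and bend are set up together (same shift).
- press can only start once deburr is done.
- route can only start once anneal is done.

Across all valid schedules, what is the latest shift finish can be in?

shift 4

Downstream work caps finish at shift 4.
finish at shift 4 is achievable: press=shift 6, bore=shift 4, grind=shift 2, route=shift 2, anneal=shift 1, bend=shift 5, finish=shift 4, deburr=shift 5.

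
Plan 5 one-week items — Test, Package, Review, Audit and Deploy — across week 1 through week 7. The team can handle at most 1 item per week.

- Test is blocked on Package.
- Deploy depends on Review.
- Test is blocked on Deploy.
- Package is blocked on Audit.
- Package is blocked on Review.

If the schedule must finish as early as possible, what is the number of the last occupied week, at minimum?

5

The precedence chain requires at least 3 distinct weeks.
With at most 1 per week and 5 work items, at least 5 weeks are needed.
5 works (last occupied week: week 5): for example Deploy in week 4, Package in week 3, Test in week 5, Review in week 1, Audit in week 2.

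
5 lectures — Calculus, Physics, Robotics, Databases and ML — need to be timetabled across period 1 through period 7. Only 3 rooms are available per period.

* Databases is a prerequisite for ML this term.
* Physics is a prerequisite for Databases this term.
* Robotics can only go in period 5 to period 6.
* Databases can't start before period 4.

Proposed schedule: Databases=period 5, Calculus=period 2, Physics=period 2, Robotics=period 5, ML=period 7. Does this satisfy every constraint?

Yes

Only 3 rooms are available per period — holds.
Databases is a prerequisite for ML this term — holds.
Robotics can only go in period 5 to period 6 — holds.
Databases can't start before period 4 — holds.
Physics is a prerequisite for Databases this term — holds.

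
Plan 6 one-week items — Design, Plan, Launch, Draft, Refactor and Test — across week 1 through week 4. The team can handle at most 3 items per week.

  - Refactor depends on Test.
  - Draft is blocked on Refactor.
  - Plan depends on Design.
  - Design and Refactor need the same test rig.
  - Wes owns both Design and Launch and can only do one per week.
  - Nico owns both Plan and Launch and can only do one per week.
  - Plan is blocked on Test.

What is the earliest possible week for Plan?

Precedence pushes Plan to at least week 2.
Plan at week 2 is achievable: Draft in week 3; Plan in week 2; Launch in week 3; Refactor in week 2; Test in week 1; Design in week 1.

week 2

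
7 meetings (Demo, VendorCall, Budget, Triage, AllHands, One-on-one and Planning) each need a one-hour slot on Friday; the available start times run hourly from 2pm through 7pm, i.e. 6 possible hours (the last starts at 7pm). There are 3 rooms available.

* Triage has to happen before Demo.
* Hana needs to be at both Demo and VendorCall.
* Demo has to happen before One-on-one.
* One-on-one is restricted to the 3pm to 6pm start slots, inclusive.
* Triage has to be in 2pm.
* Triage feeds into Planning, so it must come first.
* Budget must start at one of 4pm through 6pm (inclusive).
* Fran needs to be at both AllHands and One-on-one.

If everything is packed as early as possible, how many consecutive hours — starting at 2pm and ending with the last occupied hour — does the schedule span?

The precedence chain requires at least 3 distinct hours.
With at most 3 per hour and 7 meetings, at least 3 hours are needed.
3 works (last occupied hour: 4pm): for example Triage=2pm, One-on-one=4pm, Budget=4pm, AllHands=2pm, VendorCall=2pm, Demo=3pm, Planning=3pm.

3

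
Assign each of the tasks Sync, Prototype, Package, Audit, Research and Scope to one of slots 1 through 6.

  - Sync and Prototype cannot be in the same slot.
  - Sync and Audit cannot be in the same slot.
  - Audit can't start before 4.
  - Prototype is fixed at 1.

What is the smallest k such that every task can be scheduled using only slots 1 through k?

4

Audit can't be placed before 4, so the schedule must run through at least slot 4.
4 works (last occupied slot: 4): for example Package in 1; Scope in 1; Audit in 4; Research in 1; Sync in 2; Prototype in 1.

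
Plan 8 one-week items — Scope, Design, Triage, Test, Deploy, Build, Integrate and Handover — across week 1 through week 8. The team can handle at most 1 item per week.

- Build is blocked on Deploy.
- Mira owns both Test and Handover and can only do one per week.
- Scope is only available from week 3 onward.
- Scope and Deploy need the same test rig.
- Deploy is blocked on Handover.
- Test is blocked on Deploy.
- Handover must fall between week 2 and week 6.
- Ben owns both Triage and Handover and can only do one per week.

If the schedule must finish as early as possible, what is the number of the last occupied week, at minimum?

8

The precedence chain requires at least 3 distinct weeks.
With at most 1 per week and 8 tasks, at least 8 weeks are needed.
Propagating the time windows through the other constraints, Test can't land before week 4, so the schedule must run through at least week 4.
8 works (last occupied week: week 8): for example Design in week 1; Test in week 5; Deploy in week 4; Handover in week 2; Triage in week 7; Build in week 6; Scope in week 3; Integrate in week 8.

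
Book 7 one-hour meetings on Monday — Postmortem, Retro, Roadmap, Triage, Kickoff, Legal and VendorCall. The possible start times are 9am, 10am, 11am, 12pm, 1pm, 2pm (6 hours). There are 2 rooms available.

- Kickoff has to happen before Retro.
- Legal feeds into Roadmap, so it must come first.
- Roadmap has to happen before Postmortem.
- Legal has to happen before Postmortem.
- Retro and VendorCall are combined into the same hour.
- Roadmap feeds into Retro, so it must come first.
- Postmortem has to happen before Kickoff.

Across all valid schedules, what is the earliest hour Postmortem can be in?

11am

Precedence pushes Postmortem to at least 11am; downstream work caps Postmortem at 12pm.
Postmortem at 11am is achievable: Triage -> 9am, Legal -> 9am, Retro -> 1pm, Postmortem -> 11am, Kickoff -> 12pm, Roadmap -> 10am, VendorCall -> 1pm.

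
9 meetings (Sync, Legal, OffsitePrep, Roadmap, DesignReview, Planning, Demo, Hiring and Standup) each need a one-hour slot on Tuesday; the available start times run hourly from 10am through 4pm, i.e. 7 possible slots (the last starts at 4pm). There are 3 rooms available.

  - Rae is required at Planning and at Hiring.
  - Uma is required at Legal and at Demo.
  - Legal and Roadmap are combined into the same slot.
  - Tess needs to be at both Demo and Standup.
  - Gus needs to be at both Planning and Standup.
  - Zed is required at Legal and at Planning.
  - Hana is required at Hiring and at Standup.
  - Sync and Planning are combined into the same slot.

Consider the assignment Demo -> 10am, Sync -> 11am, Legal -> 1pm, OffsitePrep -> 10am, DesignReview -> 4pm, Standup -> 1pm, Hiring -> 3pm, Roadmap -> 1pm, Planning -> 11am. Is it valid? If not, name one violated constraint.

Valid

Sync and Planning are combined into the same slot — holds.
Uma is required at Legal and at Demo — holds.
Hana is required at Hiring and at Standup — holds.
Tess needs to be at both Demo and Standup — holds.
Legal and Roadmap are combined into the same slot — holds.
There are 3 rooms available — holds.
Zed is required at Legal and at Planning — holds.
Rae is required at Planning and at Hiring — holds.
Gus needs to be at both Planning and Standup — holds.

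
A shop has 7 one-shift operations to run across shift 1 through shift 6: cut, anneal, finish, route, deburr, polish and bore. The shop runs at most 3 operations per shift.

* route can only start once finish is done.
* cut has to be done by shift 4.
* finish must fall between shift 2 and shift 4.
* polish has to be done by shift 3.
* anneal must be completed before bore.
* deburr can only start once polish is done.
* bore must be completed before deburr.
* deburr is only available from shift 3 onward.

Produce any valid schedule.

bore -> shift 2, cut -> shift 1, deburr -> shift 3, route -> shift 3, finish -> shift 2, anneal -> shift 1, polish -> shift 1

Checking: anneal(shift 1) before bore(shift 2); bore(shift 2) before deburr(shift 3); finish(shift 2) before route(shift 3); polish(shift 1) before deburr(shift 3); polish=shift 1 in [shift 1,shift 3]; finish=shift 2 in [shift 2,shift 4]; cut=shift 1 in [shift 1,shift 4]; deburr=shift 3 in [shift 3,shift 6]; max 3 per shift (cap 3).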